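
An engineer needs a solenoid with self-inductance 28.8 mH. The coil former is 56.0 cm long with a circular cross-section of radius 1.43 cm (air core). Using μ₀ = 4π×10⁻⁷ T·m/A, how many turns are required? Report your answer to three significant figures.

N ≈ 4470 turns

A = πr² = π(1.430×10^-2 m)² = 6.424×10^-4 m².
From L = μ₀N²A/ℓ, N = √(Lℓ / (μ₀A)).
N = √[(2.880×10^-2)(0.56) / ((4π×10⁻⁷)×6.424×10^-4)] = √(1.998×10^7) ≈ 4469.7.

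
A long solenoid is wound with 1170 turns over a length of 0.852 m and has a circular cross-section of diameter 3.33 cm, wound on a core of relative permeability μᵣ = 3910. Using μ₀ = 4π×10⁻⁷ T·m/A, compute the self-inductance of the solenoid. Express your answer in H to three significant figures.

L ≈ 6.88 H

A = π(d/2)² = π(1.665×10^-2 m)² = 8.709×10^-4 m².
For a long solenoid, L = μ₀μᵣN²A/ℓ.
L = (4π×10⁻⁷)(3910)(1170)²(8.709×10^-4)/(0.852 m) = 6.875 H.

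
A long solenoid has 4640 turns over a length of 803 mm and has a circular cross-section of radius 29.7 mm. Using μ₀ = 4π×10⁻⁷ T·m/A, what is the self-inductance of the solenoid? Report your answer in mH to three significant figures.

A = πr² = π(2.970×10^-2 m)² = 2.771×10^-3 m².
For a long solenoid, L = μ₀N²A/ℓ.
L = (4π×10⁻⁷)(4640)²(2.771×10^-3)/(0.803 m) = 9.337×10^-2 H.

L ≈ 93.4 mH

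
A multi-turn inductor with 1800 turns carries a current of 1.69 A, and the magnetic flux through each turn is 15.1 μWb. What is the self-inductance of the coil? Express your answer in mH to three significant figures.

L ≈ 16.1 mH

Self-inductance is defined by L = NΦ_B/I (flux linkage over current).
L = (1800)(1.510×10^-5 Wb)/(1.69 A) = 1.608×10^-2 H.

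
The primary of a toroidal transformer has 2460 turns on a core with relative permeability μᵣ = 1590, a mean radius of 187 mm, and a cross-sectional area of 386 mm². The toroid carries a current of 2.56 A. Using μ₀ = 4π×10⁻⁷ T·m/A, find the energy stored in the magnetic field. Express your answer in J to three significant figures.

L = μ₀μᵣN²A/(2πR) = (4π×10⁻⁷)(1590)(2460)²(3.860×10^-4)/(2π×0.187) = 3.972 H.
U = ½LI² = ½(3.972)(2.56)² = 13.02 J.

U ≈ 13.0 J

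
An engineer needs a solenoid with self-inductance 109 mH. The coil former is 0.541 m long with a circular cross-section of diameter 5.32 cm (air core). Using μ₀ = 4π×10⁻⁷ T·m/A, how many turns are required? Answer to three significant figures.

N ≈ 4590 turns

A = π(d/2)² = π(2.660×10^-2 m)² = 2.223×10^-3 m².
From L = μ₀N²A/ℓ, N = √(Lℓ / (μ₀A)).
N = √[(0.109)(0.541) / ((4π×10⁻⁷)×2.223×10^-3)] = √(2.111×10^7) ≈ 4594.6.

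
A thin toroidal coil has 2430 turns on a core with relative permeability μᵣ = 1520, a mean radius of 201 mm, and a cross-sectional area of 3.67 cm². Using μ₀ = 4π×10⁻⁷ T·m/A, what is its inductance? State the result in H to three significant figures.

For a thin toroid, L = μ₀μᵣN²A/(2πR).
L = (4π×10⁻⁷)(1520)(2430)²(3.670×10^-4) / (2π×0.201 m) = 3.278 H.

L ≈ 3.28 H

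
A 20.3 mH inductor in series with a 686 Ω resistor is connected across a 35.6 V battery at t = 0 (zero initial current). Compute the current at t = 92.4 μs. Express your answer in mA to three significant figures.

τ = L/R = 2.030×10^-2/686 = 2.959×10^-5 s; final current I_∞ = ε/R = 35.6/686 = 5.190×10^-2 A.
I(t) = I_∞(1 − e^(−t/τ)) with t/τ = 3.122.
I = (5.190×10^-2)(1 − e^(−3.122)) = 4.961×10^-2 A.

I ≈ 49.6 mA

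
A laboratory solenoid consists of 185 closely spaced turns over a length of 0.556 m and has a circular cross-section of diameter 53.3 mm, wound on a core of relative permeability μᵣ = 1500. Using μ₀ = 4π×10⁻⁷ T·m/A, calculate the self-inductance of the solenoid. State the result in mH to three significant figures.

L ≈ 259 mH

A = π(d/2)² = π(2.665×10^-2 m)² = 2.231×10^-3 m².
For a long solenoid, L = μ₀μᵣN²A/ℓ.
L = (4π×10⁻⁷)(1500)(185)²(2.231×10^-3)/(0.556 m) = 0.2589 H.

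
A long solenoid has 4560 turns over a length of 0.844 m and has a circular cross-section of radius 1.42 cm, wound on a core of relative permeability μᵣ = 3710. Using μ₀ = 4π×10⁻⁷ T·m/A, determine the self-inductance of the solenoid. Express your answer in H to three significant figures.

A = πr² = π(1.420×10^-2 m)² = 6.3347×10^-4 m².
For a long solenoid, L = μ₀μᵣN²A/ℓ.
L = (4π×10⁻⁷)(3710)(4560)²(6.3347×10^-4)/(0.844 m) = 72.76 H.

L ≈ 72.8 H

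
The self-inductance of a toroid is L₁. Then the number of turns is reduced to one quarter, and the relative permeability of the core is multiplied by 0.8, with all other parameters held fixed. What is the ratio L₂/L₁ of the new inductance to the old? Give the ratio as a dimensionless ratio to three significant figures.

For a toroid, L ∝ μᵣN²A/R.
L₂/L₁ = (0.25)^2 × (0.8) = 0.0500.

L₂/L₁ = 0.0500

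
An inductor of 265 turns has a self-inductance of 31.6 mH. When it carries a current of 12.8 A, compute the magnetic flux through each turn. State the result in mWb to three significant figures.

Φ_B ≈ 1.53 mWb

From L = NΦ_B/I, the flux per turn is Φ_B = LI/N.
Φ_B = (3.160×10^-2 H)(12.8 A)/265 = 1.526×10^-3 Wb.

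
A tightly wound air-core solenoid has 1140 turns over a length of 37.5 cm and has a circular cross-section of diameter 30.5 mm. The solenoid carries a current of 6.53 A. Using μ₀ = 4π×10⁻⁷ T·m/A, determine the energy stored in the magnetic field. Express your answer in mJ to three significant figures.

U ≈ 67.8 mJ

A = π(d/2)² = π(1.525×10^-2 m)² = 7.306×10^-4 m².
L = μ₀N²A/ℓ = (4π×10⁻⁷)(1140)²(7.306×10^-4)/(0.375) = 3.182×10^-3 H.
U = ½LI² = ½(3.182×10^-3)(6.53)² = 6.784×10^-2 J.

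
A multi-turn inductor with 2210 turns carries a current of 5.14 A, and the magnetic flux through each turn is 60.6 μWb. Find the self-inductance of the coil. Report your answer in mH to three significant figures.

Self-inductance is defined by L = NΦ_B/I (flux linkage over current).
L = (2210)(6.060×10^-5 Wb)/(5.14 A) = 2.606×10^-2 H.

L ≈ 26.1 mH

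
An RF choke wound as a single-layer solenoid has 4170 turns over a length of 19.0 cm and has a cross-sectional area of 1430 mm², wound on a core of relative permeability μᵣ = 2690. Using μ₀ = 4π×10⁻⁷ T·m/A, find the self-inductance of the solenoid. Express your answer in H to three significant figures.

A = 1430 mm² = 1.430×10^-3 m².
For a long solenoid, L = μ₀μᵣN²A/ℓ.
L = (4π×10⁻⁷)(2690)(4170)²(1.430×10^-3)/(0.19 m) = 442.4 H.

L ≈ 442 H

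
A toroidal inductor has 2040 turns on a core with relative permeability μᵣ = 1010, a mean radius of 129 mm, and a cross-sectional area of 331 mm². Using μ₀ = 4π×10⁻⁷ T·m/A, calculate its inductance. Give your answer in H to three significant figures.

For a thin toroid, L = μ₀μᵣN²A/(2πR).
L = (4π×10⁻⁷)(1010)(2040)²(3.310×10^-4) / (2π×0.129 m) = 2.157 H.

L ≈ 2.16 H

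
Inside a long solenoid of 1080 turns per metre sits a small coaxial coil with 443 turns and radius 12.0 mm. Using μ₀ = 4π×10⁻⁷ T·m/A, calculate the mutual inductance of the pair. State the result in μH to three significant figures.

M ≈ 272 μH

The outer solenoid produces a uniform field B₁ = μ₀n₁I₁ across the inner coil,
so the flux linkage is N₂Φ = N₂B₁A₂ = μ₀n₁N₂A₂·I₁, giving M = μ₀n₁N₂A₂.
A₂ = πr² = π(1.200×10^-2 m)² = 4.524×10^-4 m².
M = (4π×10⁻⁷)(1080)(443)(4.524×10^-4) = 2.720×10^-4 H.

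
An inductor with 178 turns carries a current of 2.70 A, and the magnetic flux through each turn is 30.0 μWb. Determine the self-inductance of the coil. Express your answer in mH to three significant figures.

Self-inductance is defined by L = NΦ_B/I (flux linkage over current).
L = (178)(3.000×10^-5 Wb)/(2.70 A) = 1.978×10^-3 H.

L ≈ 1.98 mH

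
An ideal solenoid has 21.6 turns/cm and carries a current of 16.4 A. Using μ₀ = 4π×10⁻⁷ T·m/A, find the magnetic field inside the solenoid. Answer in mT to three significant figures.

Inside a long solenoid, B = μ₀nI.
B = (4π×10⁻⁷)(2.160×10^3 m⁻¹)(16.4 A) = 4.452×10^-2 T.

B ≈ 44.5 mT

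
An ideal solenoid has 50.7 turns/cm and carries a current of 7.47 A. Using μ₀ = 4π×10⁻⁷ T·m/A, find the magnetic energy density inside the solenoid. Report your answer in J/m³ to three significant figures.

B = μ₀nI = (4π×10⁻⁷)(5.070×10^3)(7.47) = 4.759×10^-2 T.
u = B²/(2μ₀) = (4.759×10^-2)²/(2×4π×10⁻⁷) = 901.2 J/m³.

u ≈ 901 J/m³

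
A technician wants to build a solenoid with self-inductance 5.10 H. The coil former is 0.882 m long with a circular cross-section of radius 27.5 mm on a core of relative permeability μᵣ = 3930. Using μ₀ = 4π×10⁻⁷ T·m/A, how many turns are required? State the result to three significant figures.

A = πr² = π(2.750×10^-2 m)² = 2.376×10^-3 m².
From L = μ₀μᵣN²A/ℓ, N = √(Lℓ / (μ₀μᵣA)).
N = √[(5.1)(0.882) / ((4π×10⁻⁷)(3930)×2.376×10^-3)] = √(3.834×10^5) ≈ 619.2.

N ≈ 619 turns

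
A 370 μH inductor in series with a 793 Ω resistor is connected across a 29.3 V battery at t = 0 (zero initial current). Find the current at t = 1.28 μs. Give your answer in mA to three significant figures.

τ = L/R = 3.700×10^-4/793 = 4.666×10^-7 s; final current I_∞ = ε/R = 29.3/793 = 3.6948×10^-2 A.
I(t) = I_∞(1 − e^(−t/τ)) with t/τ = 2.743.
I = (3.6948×10^-2)(1 − e^(−2.743)) = 3.457×10^-2 A.

I ≈ 34.6 mA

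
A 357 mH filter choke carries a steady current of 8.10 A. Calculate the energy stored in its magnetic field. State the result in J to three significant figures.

U ≈ 11.7 J

Stored magnetic energy: U = ½LI².
U = ½(0.357 H)(8.10 A)² = 11.71 J.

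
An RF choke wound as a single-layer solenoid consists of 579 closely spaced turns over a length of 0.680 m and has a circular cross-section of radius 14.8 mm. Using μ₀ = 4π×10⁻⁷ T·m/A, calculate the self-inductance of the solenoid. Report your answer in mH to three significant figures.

A = πr² = π(1.480×10^-2 m)² = 6.881×10^-4 m².
For a long solenoid, L = μ₀N²A/ℓ.
L = (4π×10⁻⁷)(579)²(6.881×10^-4)/(0.68 m) = 4.263×10^-4 H.

L ≈ 0.426 mH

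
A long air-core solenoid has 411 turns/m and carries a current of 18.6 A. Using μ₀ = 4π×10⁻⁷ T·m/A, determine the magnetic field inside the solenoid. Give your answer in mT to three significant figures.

B ≈ 9.61 mT

Inside a long solenoid, B = μ₀nI.
B = (4π×10⁻⁷)(411 m⁻¹)(18.6 A) = 9.606×10^-3 T.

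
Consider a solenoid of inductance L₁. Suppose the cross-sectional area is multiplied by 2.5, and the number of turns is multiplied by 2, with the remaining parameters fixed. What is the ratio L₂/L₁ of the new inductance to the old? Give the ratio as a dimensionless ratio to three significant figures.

For a solenoid, L ∝ μᵣN²A/ℓ.
L₂/L₁ = (2.5) × (2)^2 = 10.0.

L₂/L₁ = 10.0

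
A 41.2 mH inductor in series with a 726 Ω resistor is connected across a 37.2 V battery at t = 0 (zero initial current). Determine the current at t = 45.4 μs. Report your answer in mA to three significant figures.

τ = L/R = 4.120×10^-2/726 = 5.6749×10^-5 s; final current I_∞ = ε/R = 37.2/726 = 5.124×10^-2 A.
I(t) = I_∞(1 − e^(−t/τ)) with t/τ = 0.800.
I = (5.124×10^-2)(1 − e^(−0.800)) = 2.822×10^-2 A.

I ≈ 28.2 mA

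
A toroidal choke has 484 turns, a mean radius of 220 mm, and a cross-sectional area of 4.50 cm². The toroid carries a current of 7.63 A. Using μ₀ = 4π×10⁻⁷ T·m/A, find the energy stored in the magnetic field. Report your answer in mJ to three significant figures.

L = μ₀N²A/(2πR) = (4π×10⁻⁷)(484)²(4.500×10^-4)/(2π×0.22) = 9.583×10^-5 H.
U = ½LI² = ½(9.583×10^-5)(7.63)² = 2.790×10^-3 J.

U ≈ 2.79 mJ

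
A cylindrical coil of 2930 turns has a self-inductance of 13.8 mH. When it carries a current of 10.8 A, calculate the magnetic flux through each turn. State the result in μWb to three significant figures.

From L = NΦ_B/I, the flux per turn is Φ_B = LI/N.
Φ_B = (1.380×10^-2 H)(10.8 A)/2930 = 5.087×10^-5 Wb.

Φ_B ≈ 50.9 μWb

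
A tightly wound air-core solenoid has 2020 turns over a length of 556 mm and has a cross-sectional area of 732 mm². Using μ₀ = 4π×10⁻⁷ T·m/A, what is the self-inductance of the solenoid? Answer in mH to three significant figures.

A = 732 mm² = 7.320×10^-4 m².
For a long solenoid, L = μ₀N²A/ℓ.
L = (4π×10⁻⁷)(2020)²(7.320×10^-4)/(0.556 m) = 6.751×10^-3 H.

L ≈ 6.75 mH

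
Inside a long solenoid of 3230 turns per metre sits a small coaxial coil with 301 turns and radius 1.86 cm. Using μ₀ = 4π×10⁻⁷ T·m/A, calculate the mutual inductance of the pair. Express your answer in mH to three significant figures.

The outer solenoid produces a uniform field B₁ = μ₀n₁I₁ across the inner coil,
so the flux linkage is N₂Φ = N₂B₁A₂ = μ₀n₁N₂A₂·I₁, giving M = μ₀n₁N₂A₂.
A₂ = πr² = π(1.860×10^-2 m)² = 1.087×10^-3 m².
M = (4π×10⁻⁷)(3230)(301)(1.087×10^-3) = 1.328×10^-3 H.

M ≈ 1.33 mH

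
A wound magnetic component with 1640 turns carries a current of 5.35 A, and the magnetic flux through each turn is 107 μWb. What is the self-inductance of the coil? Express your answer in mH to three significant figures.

Self-inductance is defined by L = NΦ_B/I (flux linkage over current).
L = (1640)(1.070×10^-4 Wb)/(5.35 A) = 3.280×10^-2 H.

L ≈ 32.8 mH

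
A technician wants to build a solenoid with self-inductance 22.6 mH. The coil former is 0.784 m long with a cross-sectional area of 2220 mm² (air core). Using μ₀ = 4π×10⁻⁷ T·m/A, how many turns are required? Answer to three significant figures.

N ≈ 2520 turns

A = 2220 mm² = 2.220×10^-3 m².
From L = μ₀N²A/ℓ, N = √(Lℓ / (μ₀A)).
N = √[(2.260×10^-2)(0.784) / ((4π×10⁻⁷)×2.220×10^-3)] = √(6.351×10^6) ≈ 2520.2.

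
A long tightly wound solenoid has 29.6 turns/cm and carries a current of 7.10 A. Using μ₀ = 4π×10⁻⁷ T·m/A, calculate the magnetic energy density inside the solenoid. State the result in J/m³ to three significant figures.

B = μ₀nI = (4π×10⁻⁷)(2.960×10^3)(7.10) = 2.641×10^-2 T.
u = B²/(2μ₀) = (2.641×10^-2)²/(2×4π×10⁻⁷) = 277.5 J/m³.

u ≈ 278 J/m³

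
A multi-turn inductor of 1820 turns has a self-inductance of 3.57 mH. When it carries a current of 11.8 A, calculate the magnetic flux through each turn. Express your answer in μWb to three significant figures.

From L = NΦ_B/I, the flux per turn is Φ_B = LI/N.
Φ_B = (3.570×10^-3 H)(11.8 A)/1820 = 2.3146×10^-5 Wb.

Φ_B ≈ 23.1 μWb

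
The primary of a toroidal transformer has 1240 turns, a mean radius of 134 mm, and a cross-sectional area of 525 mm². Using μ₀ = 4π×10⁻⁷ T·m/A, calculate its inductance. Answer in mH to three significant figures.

For a thin toroid, L = μ₀N²A/(2πR).
L = (4π×10⁻⁷)(1240)²(5.250×10^-4) / (2π×0.134 m) = 1.2048×10^-3 H.

L ≈ 1.20 mH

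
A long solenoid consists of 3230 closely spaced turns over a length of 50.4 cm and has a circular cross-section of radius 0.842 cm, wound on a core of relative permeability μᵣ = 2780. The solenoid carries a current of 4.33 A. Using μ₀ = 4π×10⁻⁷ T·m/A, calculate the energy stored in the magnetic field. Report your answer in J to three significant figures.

A = πr² = π(8.420×10^-3 m)² = 2.227×10^-4 m².
L = μ₀μᵣN²A/ℓ = (4π×10⁻⁷)(2780)(3230)²(2.227×10^-4)/(0.504) = 16.11 H.
U = ½LI² = ½(16.11)(4.33)² = 151 J.

U ≈ 151 J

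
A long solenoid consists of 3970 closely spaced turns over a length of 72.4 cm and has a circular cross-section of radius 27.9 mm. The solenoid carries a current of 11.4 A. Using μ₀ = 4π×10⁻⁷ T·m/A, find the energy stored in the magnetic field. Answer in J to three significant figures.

A = πr² = π(2.790×10^-2 m)² = 2.445×10^-3 m².
L = μ₀N²A/ℓ = (4π×10⁻⁷)(3970)²(2.445×10^-3)/(0.724) = 6.690×10^-2 H.
U = ½LI² = ½(6.690×10^-2)(11.4)² = 4.347 J.

U ≈ 4.35 J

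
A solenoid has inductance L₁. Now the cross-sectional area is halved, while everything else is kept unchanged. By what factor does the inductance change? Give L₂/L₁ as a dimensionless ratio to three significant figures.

For a solenoid, L ∝ μᵣN²A/ℓ.
L₂/L₁ = (0.5) = 0.500.

L₂/L₁ = 0.500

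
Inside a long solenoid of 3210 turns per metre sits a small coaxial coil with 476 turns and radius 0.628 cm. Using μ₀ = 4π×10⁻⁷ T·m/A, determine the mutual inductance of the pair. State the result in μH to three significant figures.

The outer solenoid produces a uniform field B₁ = μ₀n₁I₁ across the inner coil,
so the flux linkage is N₂Φ = N₂B₁A₂ = μ₀n₁N₂A₂·I₁, giving M = μ₀n₁N₂A₂.
A₂ = πr² = π(6.280×10^-3 m)² = 1.239×10^-4 m².
M = (4π×10⁻⁷)(3210)(476)(1.239×10^-4) = 2.379×10^-4 H.

M ≈ 238 μH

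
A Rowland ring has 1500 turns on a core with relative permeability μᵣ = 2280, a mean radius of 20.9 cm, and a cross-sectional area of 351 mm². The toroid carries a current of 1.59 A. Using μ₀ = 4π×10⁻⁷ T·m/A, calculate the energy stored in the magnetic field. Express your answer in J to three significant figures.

L = μ₀μᵣN²A/(2πR) = (4π×10⁻⁷)(2280)(1500)²(3.510×10^-4)/(2π×0.209) = 1.723 H.
U = ½LI² = ½(1.723)(1.59)² = 2.178 J.

U ≈ 2.18 J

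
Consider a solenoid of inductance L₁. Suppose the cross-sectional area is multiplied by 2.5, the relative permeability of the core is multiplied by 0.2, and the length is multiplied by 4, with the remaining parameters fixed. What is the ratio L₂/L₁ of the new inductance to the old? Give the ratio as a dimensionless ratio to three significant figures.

For a solenoid, L ∝ μᵣN²A/ℓ.
L₂/L₁ = (2.5) × (0.2) × (4)^-1 = 0.125.

L₂/L₁ = 0.125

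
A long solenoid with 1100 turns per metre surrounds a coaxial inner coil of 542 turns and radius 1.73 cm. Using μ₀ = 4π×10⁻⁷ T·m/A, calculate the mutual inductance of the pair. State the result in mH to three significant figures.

The outer solenoid produces a uniform field B₁ = μ₀n₁I₁ across the inner coil,
so the flux linkage is N₂Φ = N₂B₁A₂ = μ₀n₁N₂A₂·I₁, giving M = μ₀n₁N₂A₂.
A₂ = πr² = π(1.730×10^-2 m)² = 9.402×10^-4 m².
M = (4π×10⁻⁷)(1100)(542)(9.402×10^-4) = 7.044×10^-4 H.

M ≈ 0.704 mH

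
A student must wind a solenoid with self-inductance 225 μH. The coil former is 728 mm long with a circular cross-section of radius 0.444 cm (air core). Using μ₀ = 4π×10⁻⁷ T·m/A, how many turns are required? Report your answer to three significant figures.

A = πr² = π(4.440×10^-3 m)² = 6.193×10^-5 m².
From L = μ₀N²A/ℓ, N = √(Lℓ / (μ₀A)).
N = √[(2.250×10^-4)(0.728) / ((4π×10⁻⁷)×6.193×10^-5)] = √(2.1047×10^6) ≈ 1450.8.

N ≈ 1450 turns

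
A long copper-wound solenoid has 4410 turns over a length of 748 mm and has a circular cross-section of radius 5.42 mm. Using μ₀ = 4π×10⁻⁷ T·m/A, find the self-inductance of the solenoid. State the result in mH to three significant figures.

A = πr² = π(5.420×10^-3 m)² = 9.229×10^-5 m².
For a long solenoid, L = μ₀N²A/ℓ.
L = (4π×10⁻⁷)(4410)²(9.229×10^-5)/(0.748 m) = 3.015×10^-3 H.

L ≈ 3.02 mH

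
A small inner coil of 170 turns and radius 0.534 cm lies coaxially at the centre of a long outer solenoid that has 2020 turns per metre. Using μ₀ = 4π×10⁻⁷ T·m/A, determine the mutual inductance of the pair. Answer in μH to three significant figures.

The outer solenoid produces a uniform field B₁ = μ₀n₁I₁ across the inner coil,
so the flux linkage is N₂Φ = N₂B₁A₂ = μ₀n₁N₂A₂·I₁, giving M = μ₀n₁N₂A₂.
A₂ = πr² = π(5.340×10^-3 m)² = 8.958×10^-5 m².
M = (4π×10⁻⁷)(2020)(170)(8.958×10^-5) = 3.866×10^-5 H.

M ≈ 38.7 μH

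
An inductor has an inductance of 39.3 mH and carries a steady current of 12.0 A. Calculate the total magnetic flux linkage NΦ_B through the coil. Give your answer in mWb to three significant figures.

From L = NΦ_B/I, the flux linkage is NΦ_B = LI.
NΦ_B = (3.930×10^-2 H)(12.0 A) = 0.4716 Wb.

NΦ_B ≈ 472 mWb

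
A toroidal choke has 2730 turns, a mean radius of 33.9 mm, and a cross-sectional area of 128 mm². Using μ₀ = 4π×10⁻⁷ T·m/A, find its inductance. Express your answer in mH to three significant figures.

For a thin toroid, L = μ₀N²A/(2πR).
L = (4π×10⁻⁷)(2730)²(1.280×10^-4) / (2π×3.390×10^-2 m) = 5.628×10^-3 H.

L ≈ 5.63 mH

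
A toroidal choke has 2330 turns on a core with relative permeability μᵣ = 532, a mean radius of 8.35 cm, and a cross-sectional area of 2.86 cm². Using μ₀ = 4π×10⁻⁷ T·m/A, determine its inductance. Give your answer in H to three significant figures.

L ≈ 1.98 H

For a thin toroid, L = μ₀μᵣN²A/(2πR).
L = (4π×10⁻⁷)(532)(2330)²(2.860×10^-4) / (2π×8.350×10^-2 m) = 1.978 H.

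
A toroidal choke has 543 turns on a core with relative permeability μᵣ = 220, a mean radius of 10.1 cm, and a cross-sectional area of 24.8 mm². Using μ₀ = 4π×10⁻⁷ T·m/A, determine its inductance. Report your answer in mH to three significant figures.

L ≈ 3.19 mH

For a thin toroid, L = μ₀μᵣN²A/(2πR).
L = (4π×10⁻⁷)(220)(543)²(2.480×10^-5) / (2π×0.101 m) = 3.186×10^-3 H.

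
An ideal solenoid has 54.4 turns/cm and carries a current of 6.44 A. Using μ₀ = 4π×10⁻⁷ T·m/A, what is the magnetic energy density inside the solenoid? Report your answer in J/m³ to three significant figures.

u ≈ 771 J/m³

B = μ₀nI = (4π×10⁻⁷)(5.440×10^3)(6.44) = 4.402×10^-2 T.
u = B²/(2μ₀) = (4.402×10^-2)²/(2×4π×10⁻⁷) = 771.2 J/m³.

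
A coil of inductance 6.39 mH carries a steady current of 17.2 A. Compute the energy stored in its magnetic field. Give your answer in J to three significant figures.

U ≈ 0.945 J

Stored magnetic energy: U = ½LI².
U = ½(6.390×10^-3 H)(17.2 A)² = 0.9452 J.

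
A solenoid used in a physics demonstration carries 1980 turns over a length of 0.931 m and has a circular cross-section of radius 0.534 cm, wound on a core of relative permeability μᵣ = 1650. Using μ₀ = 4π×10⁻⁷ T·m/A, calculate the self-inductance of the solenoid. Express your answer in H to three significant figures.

L ≈ 0.782 H

A = πr² = π(5.340×10^-3 m)² = 8.958×10^-5 m².
For a long solenoid, L = μ₀μᵣN²A/ℓ.
L = (4π×10⁻⁷)(1650)(1980)²(8.958×10^-5)/(0.931 m) = 0.7822 H.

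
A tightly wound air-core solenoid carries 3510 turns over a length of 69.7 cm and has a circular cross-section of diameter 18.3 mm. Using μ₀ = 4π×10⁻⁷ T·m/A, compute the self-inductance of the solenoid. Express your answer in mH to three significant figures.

L ≈ 5.84 mH

A = π(d/2)² = π(9.150×10^-3 m)² = 2.630×10^-4 m².
For a long solenoid, L = μ₀N²A/ℓ.
L = (4π×10⁻⁷)(3510)²(2.630×10^-4)/(0.697 m) = 5.842×10^-3 H.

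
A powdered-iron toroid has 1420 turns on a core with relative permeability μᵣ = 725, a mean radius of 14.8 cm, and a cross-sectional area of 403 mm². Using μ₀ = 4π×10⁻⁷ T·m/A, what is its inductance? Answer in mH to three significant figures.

L ≈ 796 mH

For a thin toroid, L = μ₀μᵣN²A/(2πR).
L = (4π×10⁻⁷)(725)(1420)²(4.030×10^-4) / (2π×0.148 m) = 0.7961 H.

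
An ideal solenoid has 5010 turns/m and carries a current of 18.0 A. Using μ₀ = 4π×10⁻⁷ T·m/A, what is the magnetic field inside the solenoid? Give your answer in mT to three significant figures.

B ≈ 113 mT

Inside a long solenoid, B = μ₀nI.
B = (4π×10⁻⁷)(5.010×10^3 m⁻¹)(18.0 A) = 0.1133 T.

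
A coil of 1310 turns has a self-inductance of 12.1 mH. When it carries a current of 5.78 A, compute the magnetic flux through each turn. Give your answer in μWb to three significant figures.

Φ_B ≈ 53.4 μWb

From L = NΦ_B/I, the flux per turn is Φ_B = LI/N.
Φ_B = (1.210×10^-2 H)(5.78 A)/1310 = 5.339×10^-5 Wb.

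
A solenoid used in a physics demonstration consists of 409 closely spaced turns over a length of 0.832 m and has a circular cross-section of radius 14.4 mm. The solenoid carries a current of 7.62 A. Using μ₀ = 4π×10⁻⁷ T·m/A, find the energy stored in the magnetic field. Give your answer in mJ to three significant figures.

A = πr² = π(1.440×10^-2 m)² = 6.514×10^-4 m².
L = μ₀N²A/ℓ = (4π×10⁻⁷)(409)²(6.514×10^-4)/(0.832) = 1.646×10^-4 H.
U = ½LI² = ½(1.646×10^-4)(7.62)² = 4.778×10^-3 J.

U ≈ 4.78 mJ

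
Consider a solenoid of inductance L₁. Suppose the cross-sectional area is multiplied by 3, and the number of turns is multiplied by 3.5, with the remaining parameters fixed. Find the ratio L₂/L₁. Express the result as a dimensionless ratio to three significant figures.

L₂/L₁ = 36.8

For a solenoid, L ∝ μᵣN²A/ℓ.
L₂/L₁ = (3) × (3.5)^2 = 36.8.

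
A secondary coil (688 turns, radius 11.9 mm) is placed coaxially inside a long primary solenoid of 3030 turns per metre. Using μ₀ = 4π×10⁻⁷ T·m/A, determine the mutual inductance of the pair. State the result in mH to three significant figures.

M ≈ 1.17 mH

The outer solenoid produces a uniform field B₁ = μ₀n₁I₁ across the inner coil,
so the flux linkage is N₂Φ = N₂B₁A₂ = μ₀n₁N₂A₂·I₁, giving M = μ₀n₁N₂A₂.
A₂ = πr² = π(1.190×10^-2 m)² = 4.449×10^-4 m².
M = (4π×10⁻⁷)(3030)(688)(4.449×10^-4) = 1.165×10^-3 H.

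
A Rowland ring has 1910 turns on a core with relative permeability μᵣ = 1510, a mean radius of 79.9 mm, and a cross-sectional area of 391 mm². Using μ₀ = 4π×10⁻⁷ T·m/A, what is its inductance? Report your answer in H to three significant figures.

For a thin toroid, L = μ₀μᵣN²A/(2πR).
L = (4π×10⁻⁷)(1510)(1910)²(3.910×10^-4) / (2π×7.990×10^-2 m) = 5.391 H.

L ≈ 5.39 H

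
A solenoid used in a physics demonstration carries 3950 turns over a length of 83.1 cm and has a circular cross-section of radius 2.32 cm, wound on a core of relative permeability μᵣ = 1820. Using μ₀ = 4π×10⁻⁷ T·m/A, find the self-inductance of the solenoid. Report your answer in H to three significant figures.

L ≈ 72.6 H

A = πr² = π(2.320×10^-2 m)² = 1.691×10^-3 m².
For a long solenoid, L = μ₀μᵣN²A/ℓ.
L = (4π×10⁻⁷)(1820)(3950)²(1.691×10^-3)/(0.831 m) = 72.61 H.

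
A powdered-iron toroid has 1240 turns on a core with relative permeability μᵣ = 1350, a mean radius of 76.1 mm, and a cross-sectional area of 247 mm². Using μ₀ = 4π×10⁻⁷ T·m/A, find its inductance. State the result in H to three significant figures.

L ≈ 1.35 H

For a thin toroid, L = μ₀μᵣN²A/(2πR).
L = (4π×10⁻⁷)(1350)(1240)²(2.470×10^-4) / (2π×7.610×10^-2 m) = 1.347 H.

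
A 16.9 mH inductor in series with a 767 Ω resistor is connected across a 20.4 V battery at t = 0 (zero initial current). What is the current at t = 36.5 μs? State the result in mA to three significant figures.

I ≈ 21.5 mA

τ = L/R = 1.690×10^-2/767 = 2.203×10^-5 s; final current I_∞ = ε/R = 20.4/767 = 2.660×10^-2 A.
I(t) = I_∞(1 − e^(−t/τ)) with t/τ = 1.657.
I = (2.660×10^-2)(1 − e^(−1.657)) = 2.152×10^-2 A.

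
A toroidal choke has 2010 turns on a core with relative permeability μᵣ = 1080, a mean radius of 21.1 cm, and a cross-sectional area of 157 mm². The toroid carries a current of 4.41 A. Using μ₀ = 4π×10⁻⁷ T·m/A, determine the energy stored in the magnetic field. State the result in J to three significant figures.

U ≈ 6.31 J

L = μ₀μᵣN²A/(2πR) = (4π×10⁻⁷)(1080)(2010)²(1.570×10^-4)/(2π×0.211) = 0.6493 H.
U = ½LI² = ½(0.6493)(4.41)² = 6.314 J.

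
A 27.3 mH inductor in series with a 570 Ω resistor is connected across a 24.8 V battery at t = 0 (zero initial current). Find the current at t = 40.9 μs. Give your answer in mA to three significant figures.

I ≈ 25.0 mA

τ = L/R = 2.730×10^-2/570 = 4.789×10^-5 s; final current I_∞ = ε/R = 24.8/570 = 4.351×10^-2 A.
I(t) = I_∞(1 − e^(−t/τ)) with t/τ = 0.854.
I = (4.351×10^-2)(1 − e^(−0.854)) = 2.499×10^-2 A.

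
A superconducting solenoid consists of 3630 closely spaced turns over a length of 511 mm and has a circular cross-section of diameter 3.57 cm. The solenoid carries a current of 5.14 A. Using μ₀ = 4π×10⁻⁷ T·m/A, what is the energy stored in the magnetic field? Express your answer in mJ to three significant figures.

U ≈ 428 mJ

A = π(d/2)² = π(1.785×10^-2 m)² = 1.001×10^-3 m².
L = μ₀N²A/ℓ = (4π×10⁻⁷)(3630)²(1.001×10^-3)/(0.511) = 3.244×10^-2 H.
U = ½LI² = ½(3.244×10^-2)(5.14)² = 0.42847 J.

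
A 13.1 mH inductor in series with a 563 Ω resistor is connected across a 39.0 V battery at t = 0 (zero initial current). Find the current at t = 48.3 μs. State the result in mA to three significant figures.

τ = L/R = 1.310×10^-2/563 = 2.327×10^-5 s; final current I_∞ = ε/R = 39.0/563 = 6.927×10^-2 A.
I(t) = I_∞(1 − e^(−t/τ)) with t/τ = 2.076.
I = (6.927×10^-2)(1 − e^(−2.076)) = 6.058×10^-2 A.

I ≈ 60.6 mA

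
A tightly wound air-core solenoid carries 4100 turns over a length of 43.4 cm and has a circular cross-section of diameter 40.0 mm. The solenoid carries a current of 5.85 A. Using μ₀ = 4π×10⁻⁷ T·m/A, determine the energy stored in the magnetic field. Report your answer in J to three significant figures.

U ≈ 1.05 J

A = π(d/2)² = π(2.000×10^-2 m)² = 1.257×10^-3 m².
L = μ₀N²A/ℓ = (4π×10⁻⁷)(4100)²(1.257×10^-3)/(0.434) = 6.116×10^-2 H.
U = ½LI² = ½(6.116×10^-2)(5.85)² = 1.047 J.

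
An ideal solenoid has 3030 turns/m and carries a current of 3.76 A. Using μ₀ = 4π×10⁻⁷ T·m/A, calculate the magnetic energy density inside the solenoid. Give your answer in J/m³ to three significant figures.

u ≈ 81.6 J/m³

B = μ₀nI = (4π×10⁻⁷)(3.030×10^3)(3.76) = 1.432×10^-2 T.
u = B²/(2μ₀) = (1.432×10^-2)²/(2×4π×10⁻⁷) = 81.55 J/m³.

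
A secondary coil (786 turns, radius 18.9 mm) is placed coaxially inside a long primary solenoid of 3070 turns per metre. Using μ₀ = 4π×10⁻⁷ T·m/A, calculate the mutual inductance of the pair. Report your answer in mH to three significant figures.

M ≈ 3.40 mH

The outer solenoid produces a uniform field B₁ = μ₀n₁I₁ across the inner coil,
so the flux linkage is N₂Φ = N₂B₁A₂ = μ₀n₁N₂A₂·I₁, giving M = μ₀n₁N₂A₂.
A₂ = πr² = π(1.890×10^-2 m)² = 1.122×10^-3 m².
M = (4π×10⁻⁷)(3070)(786)(1.122×10^-3) = 3.403×10^-3 H.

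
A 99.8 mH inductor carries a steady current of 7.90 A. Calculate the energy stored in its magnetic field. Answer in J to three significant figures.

Stored magnetic energy: U = ½LI².
U = ½(9.980×10^-2 H)(7.90 A)² = 3.114 J.

U ≈ 3.11 J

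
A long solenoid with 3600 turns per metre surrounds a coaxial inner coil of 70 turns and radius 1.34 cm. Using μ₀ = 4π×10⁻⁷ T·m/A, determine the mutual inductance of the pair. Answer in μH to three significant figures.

M ≈ 179 μH

The outer solenoid produces a uniform field B₁ = μ₀n₁I₁ across the inner coil,
so the flux linkage is N₂Φ = N₂B₁A₂ = μ₀n₁N₂A₂·I₁, giving M = μ₀n₁N₂A₂.
A₂ = πr² = π(1.340×10^-2 m)² = 5.641×10^-4 m².
M = (4π×10⁻⁷)(3600)(70)(5.641×10^-4) = 1.786×10^-4 H.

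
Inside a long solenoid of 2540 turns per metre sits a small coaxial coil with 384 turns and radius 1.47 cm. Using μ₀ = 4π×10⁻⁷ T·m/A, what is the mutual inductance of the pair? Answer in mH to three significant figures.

The outer solenoid produces a uniform field B₁ = μ₀n₁I₁ across the inner coil,
so the flux linkage is N₂Φ = N₂B₁A₂ = μ₀n₁N₂A₂·I₁, giving M = μ₀n₁N₂A₂.
A₂ = πr² = π(1.470×10^-2 m)² = 6.789×10^-4 m².
M = (4π×10⁻⁷)(2540)(384)(6.789×10^-4) = 8.321×10^-4 H.

M ≈ 0.832 mH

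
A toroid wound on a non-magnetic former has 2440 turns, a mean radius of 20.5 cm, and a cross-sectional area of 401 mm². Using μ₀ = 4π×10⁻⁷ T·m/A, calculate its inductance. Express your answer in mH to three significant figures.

L ≈ 2.33 mH

For a thin toroid, L = μ₀N²A/(2πR).
L = (4π×10⁻⁷)(2440)²(4.010×10^-4) / (2π×0.205 m) = 2.329×10^-3 H.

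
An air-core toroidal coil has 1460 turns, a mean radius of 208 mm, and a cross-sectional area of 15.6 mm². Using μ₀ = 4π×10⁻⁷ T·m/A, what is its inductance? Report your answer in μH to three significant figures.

L ≈ 32.0 μH

For a thin toroid, L = μ₀N²A/(2πR).
L = (4π×10⁻⁷)(1460)²(1.560×10^-5) / (2π×0.208 m) = 3.197×10^-5 H.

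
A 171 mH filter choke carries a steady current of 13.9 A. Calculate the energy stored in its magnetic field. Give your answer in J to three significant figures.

U ≈ 16.5 J

Stored magnetic energy: U = ½LI².
U = ½(0.171 H)(13.9 A)² = 16.52 J.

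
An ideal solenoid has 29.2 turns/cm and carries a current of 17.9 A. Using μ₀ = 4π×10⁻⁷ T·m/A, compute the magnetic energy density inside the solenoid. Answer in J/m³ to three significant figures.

B = μ₀nI = (4π×10⁻⁷)(2.920×10^3)(17.9) = 6.568×10^-2 T.
u = B²/(2μ₀) = (6.568×10^-2)²/(2×4π×10⁻⁷) = 1.717×10^3 J/m³.

u ≈ 1720 J/m³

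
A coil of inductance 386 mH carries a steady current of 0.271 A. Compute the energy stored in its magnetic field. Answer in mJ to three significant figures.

U ≈ 14.2 mJ

Stored magnetic energy: U = ½LI².
U = ½(0.386 H)(0.271 A)² = 1.417×10^-2 J.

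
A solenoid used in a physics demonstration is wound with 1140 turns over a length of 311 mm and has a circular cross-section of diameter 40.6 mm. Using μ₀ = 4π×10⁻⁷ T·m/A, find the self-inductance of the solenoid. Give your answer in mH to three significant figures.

L ≈ 6.80 mH

A = π(d/2)² = π(2.030×10^-2 m)² = 1.2946×10^-3 m².
For a long solenoid, L = μ₀N²A/ℓ.
L = (4π×10⁻⁷)(1140)²(1.2946×10^-3)/(0.311 m) = 6.798×10^-3 H.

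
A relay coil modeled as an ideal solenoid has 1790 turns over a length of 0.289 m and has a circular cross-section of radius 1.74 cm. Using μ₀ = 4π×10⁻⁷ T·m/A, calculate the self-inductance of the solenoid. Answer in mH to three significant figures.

L ≈ 13.3 mH

A = πr² = π(1.740×10^-2 m)² = 9.511×10^-4 m².
For a long solenoid, L = μ₀N²A/ℓ.
L = (4π×10⁻⁷)(1790)²(9.511×10^-4)/(0.289 m) = 1.325×10^-2 H.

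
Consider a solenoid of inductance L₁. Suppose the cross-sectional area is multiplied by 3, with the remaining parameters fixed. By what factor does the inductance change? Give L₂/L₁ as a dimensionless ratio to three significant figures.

L₂/L₁ = 3.00

For a solenoid, L ∝ μᵣN²A/ℓ.
L₂/L₁ = (3) = 3.00.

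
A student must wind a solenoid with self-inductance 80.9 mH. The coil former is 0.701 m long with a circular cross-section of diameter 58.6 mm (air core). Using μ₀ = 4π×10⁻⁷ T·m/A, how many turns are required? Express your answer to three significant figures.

N ≈ 4090 turns

A = π(d/2)² = π(2.930×10^-2 m)² = 2.697×10^-3 m².
From L = μ₀N²A/ℓ, N = √(Lℓ / (μ₀A)).
N = √[(8.090×10^-2)(0.701) / ((4π×10⁻⁷)×2.697×10^-3)] = √(1.673×10^7) ≈ 4090.6.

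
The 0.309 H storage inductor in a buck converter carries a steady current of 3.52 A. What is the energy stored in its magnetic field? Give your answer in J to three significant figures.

Stored magnetic energy: U = ½LI².
U = ½(0.309 H)(3.52 A)² = 1.914 J.

U ≈ 1.91 J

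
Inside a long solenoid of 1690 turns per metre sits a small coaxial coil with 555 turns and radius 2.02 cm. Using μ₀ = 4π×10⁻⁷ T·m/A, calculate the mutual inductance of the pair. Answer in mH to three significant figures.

M ≈ 1.51 mH

The outer solenoid produces a uniform field B₁ = μ₀n₁I₁ across the inner coil,
so the flux linkage is N₂Φ = N₂B₁A₂ = μ₀n₁N₂A₂·I₁, giving M = μ₀n₁N₂A₂.
A₂ = πr² = π(2.020×10^-2 m)² = 1.282×10^-3 m².
M = (4π×10⁻⁷)(1690)(555)(1.282×10^-3) = 1.511×10^-3 H.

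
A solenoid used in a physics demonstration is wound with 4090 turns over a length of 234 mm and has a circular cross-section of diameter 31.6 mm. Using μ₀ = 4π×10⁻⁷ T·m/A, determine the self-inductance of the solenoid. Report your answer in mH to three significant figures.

A = π(d/2)² = π(1.580×10^-2 m)² = 7.843×10^-4 m².
For a long solenoid, L = μ₀N²A/ℓ.
L = (4π×10⁻⁷)(4090)²(7.843×10^-4)/(0.234 m) = 7.045×10^-2 H.

L ≈ 70.5 mH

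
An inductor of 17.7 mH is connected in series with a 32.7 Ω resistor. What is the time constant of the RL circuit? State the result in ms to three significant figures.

τ = L/R = (1.770×10^-2 H)/(32.7 Ω) = 5.413×10^-4 s.

τ ≈ 0.541 ms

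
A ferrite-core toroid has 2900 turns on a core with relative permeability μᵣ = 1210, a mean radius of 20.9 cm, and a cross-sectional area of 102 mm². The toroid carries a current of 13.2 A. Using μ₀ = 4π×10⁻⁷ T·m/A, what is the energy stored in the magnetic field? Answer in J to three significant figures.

U ≈ 86.5 J

L = μ₀μᵣN²A/(2πR) = (4π×10⁻⁷)(1210)(2900)²(1.020×10^-4)/(2π×0.209) = 0.9933 H.
U = ½LI² = ½(0.9933)(13.2)² = 86.53 J.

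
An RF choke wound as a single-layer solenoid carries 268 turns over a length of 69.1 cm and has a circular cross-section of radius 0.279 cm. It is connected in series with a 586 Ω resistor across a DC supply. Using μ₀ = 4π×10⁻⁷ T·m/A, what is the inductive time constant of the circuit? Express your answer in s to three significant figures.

τ ≈ 5.45e-09 s

A = πr² = π(2.790×10^-3 m)² = 2.445×10^-5 m².
L = μ₀N²A/ℓ = (4π×10⁻⁷)(268)²(2.445×10^-5)/(0.691) = 3.194×10^-6 H.
τ = L/R = (3.194×10^-6)/(586) = 5.451×10^-9 s.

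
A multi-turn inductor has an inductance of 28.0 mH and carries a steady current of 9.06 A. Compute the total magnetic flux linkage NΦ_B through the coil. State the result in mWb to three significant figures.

From L = NΦ_B/I, the flux linkage is NΦ_B = LI.
NΦ_B = (2.800×10^-2 H)(9.06 A) = 0.2537 Wb.

NΦ_B ≈ 254 mWb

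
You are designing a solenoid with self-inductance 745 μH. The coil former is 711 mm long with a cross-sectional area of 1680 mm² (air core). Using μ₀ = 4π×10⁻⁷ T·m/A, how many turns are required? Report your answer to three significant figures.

N ≈ 501 turns

A = 1680 mm² = 1.680×10^-3 m².
From L = μ₀N²A/ℓ, N = √(Lℓ / (μ₀A)).
N = √[(7.450×10^-4)(0.711) / ((4π×10⁻⁷)×1.680×10^-3)] = √(2.509×10^5) ≈ 500.9.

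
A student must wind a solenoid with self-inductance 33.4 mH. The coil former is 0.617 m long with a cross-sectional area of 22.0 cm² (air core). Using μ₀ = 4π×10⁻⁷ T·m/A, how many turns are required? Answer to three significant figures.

A = 22.0 cm² = 2.200×10^-3 m².
From L = μ₀N²A/ℓ, N = √(Lℓ / (μ₀A)).
N = √[(3.340×10^-2)(0.617) / ((4π×10⁻⁷)×2.200×10^-3)] = √(7.454×10^6) ≈ 2730.2.

N ≈ 2730 turns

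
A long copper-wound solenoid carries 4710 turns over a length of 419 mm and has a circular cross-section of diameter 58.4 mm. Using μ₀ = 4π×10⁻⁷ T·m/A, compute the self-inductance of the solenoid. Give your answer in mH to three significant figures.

A = π(d/2)² = π(2.920×10^-2 m)² = 2.679×10^-3 m².
For a long solenoid, L = μ₀N²A/ℓ.
L = (4π×10⁻⁷)(4710)²(2.679×10^-3)/(0.419 m) = 0.1782 H.

L ≈ 178 mH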